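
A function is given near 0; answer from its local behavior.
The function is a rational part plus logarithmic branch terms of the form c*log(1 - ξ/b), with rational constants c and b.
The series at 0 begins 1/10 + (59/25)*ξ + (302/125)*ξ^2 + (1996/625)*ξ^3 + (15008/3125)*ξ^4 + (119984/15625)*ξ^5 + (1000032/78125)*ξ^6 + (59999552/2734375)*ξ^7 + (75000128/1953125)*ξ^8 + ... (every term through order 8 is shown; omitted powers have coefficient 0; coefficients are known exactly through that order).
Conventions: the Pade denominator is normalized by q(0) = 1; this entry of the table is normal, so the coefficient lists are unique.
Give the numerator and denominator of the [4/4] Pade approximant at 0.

The Pade approximant has numerator coefficients [1/10, 63351/30190, -2728494/739655, -4936838/3698275, 38660308/18491375]; denominator coefficients [1, -39487/15095, 507762/739655, 6339044/3698275, -2271424/3698275].

Taylor coefficients needed (read off): a_0 = 1/10, a_1 = 59/25, a_2 = 302/125, a_3 = 1996/625, a_4 = 15008/3125, a_5 = 119984/15625, a_6 = 1000032/78125, a_7 = 59999552/2734375, a_8 = 75000128/1953125.
Write the denominator as Q(ξ) = 1 + q1*ξ + q2*ξ^2 + q3*ξ^3 + q4*ξ^4. Requiring Q*f - P = O(ξ^9) with deg P <= 4 kills the coefficients of ξ^5..ξ^8 in Q*f:
  ξ^5: a_5 + q1*a_4 + q2*a_3 + q3*a_2 + q4*a_1 = 0, i.e. 119984/15625 + (15008/3125)*q1 + (1996/625)*q2 + (302/125)*q3 + (59/25)*q4 = 0.
  ξ^6: a_6 + q1*a_5 + q2*a_4 + q3*a_3 + q4*a_2 = 0, i.e. 1000032/78125 + (119984/15625)*q1 + (15008/3125)*q2 + (1996/625)*q3 + (302/125)*q4 = 0.
  ξ^7: a_7 + q1*a_6 + q2*a_5 + q3*a_4 + q4*a_3 = 0, i.e. 59999552/2734375 + (1000032/78125)*q1 + (119984/15625)*q2 + (15008/3125)*q3 + (1996/625)*q4 = 0.
  ξ^8: a_8 + q1*a_7 + q2*a_6 + q3*a_5 + q4*a_4 = 0, i.e. 75000128/1953125 + (59999552/2734375)*q1 + (1000032/78125)*q2 + (119984/15625)*q3 + (15008/3125)*q4 = 0.
Solving this linear system: q1 = -39487/15095, q2 = 507762/739655, q3 = 6339044/3698275, q4 = -2271424/3698275.
The numerator is Q*f truncated at degree 4: P0 = a_0 = 1/10; P1 = a_1 + q1*a_0 = 63351/30190; P2 = a_2 + q1*a_1 + q2*a_0 = -2728494/739655; P3 = a_3 + q1*a_2 + q2*a_1 + q3*a_0 = -4936838/3698275; P4 = a_4 + q1*a_3 + q2*a_2 + q3*a_1 + q4*a_0 = 38660308/18491375.


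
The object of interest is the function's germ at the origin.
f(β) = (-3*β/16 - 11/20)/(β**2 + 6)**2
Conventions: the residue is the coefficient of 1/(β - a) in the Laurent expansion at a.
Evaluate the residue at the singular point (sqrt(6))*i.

The residue is ((11/2880)*sqrt(6))*i.

The factor β**2 + 6 splits as (β - a)(β - a') with a = (sqrt(6))*i, a' = -(sqrt(6))*i. At the order-2 pole a set g(β) = (β - a)^2*f(β) = [-3*β/16 - 11/20] / (β - a')^2.
Order-2 pole: residue = g'(a); g'((sqrt(6))*i) = ((11/2880)*sqrt(6))*i, so the residue is ((11/2880)*sqrt(6))*i.


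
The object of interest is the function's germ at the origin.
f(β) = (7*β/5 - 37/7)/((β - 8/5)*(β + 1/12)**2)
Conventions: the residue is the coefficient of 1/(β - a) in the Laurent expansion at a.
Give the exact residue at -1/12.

At the order-2 pole -1/12 set g(β) = (β - (-1/12))^2*f(β) = (7*β/5 - 37/7)/(β - 8/5).
Order-2 pole: residue = g'(a); g'(-1/12) = 76752/71407, so the residue is 76752/71407.

The residue is 76752/71407.


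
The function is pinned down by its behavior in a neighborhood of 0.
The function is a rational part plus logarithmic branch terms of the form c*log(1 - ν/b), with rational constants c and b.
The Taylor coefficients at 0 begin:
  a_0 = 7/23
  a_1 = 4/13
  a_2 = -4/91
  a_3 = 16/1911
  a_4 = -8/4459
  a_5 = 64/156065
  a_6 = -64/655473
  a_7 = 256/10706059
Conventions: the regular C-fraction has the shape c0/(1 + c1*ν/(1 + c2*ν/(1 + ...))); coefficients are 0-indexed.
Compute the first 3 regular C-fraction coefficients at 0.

Taylor coefficients (read off): a_0 = 7/23, a_1 = 4/13, a_2 = -4/91.
c0 = a_0 = 7/23. Peel one level at a time: if S = 1 + c*ν/S' with S'(0) = 1, then c is the ν-coefficient of S and S' = c*ν/(S - 1).
S_1 = c0/f = 1 + (-92/91)*ν + (1380/1183)*ν^2 + ...; c1 = -92/91.
S_2 = c1*ν/(S_1 - 1) = 1 + (15/13)*ν + ...; c2 = 15/13.

The regular C-fraction coefficients are [7/23, -92/91, 15/13].


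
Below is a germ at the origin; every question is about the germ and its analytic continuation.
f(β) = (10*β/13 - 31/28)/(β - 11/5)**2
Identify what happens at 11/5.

The denominator factor β - 11/5 vanishes at 11/5 and appears to the power 2; the numerator there equals 213/364, nonzero, and no other factor vanishes.
Hence a pole whose order is the multiplicity, 2.

The point is a pole of order 2.


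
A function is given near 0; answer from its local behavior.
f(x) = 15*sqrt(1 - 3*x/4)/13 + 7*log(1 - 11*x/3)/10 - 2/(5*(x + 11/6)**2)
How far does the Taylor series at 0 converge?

Denominator factor (x + 11/6)^2: pole of order 2 at -11/6, modulus 11/6.
Branch term (15/13)*sqrt(1 - x/(4/3)): its argument vanishes at x = 4/3, a square-root branch point, modulus 4/3.
Branch term (7/10)*log(1 - x/(3/11)): its argument vanishes at x = 3/11, a logarithmic branch point, modulus 3/11.
The radius of convergence is the smallest modulus among the singular points: 3/11.

The radius of convergence is 3/11.


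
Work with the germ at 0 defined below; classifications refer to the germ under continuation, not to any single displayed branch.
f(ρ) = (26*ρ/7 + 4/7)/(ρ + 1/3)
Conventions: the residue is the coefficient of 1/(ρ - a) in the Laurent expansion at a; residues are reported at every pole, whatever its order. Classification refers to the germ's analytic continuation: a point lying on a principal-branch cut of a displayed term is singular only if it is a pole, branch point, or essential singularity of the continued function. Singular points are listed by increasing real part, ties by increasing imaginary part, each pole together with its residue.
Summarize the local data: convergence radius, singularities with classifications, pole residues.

Denominator factor (ρ + 1/3): pole of order 1 at -1/3, modulus 1/3.
The radius of convergence is the smallest modulus among the singular points: 1/3.
At the order-1 pole -1/3 set g(ρ) = (ρ - (-1/3))*f(ρ) = 26*ρ/7 + 4/7.
Simple pole: residue = g(a) at a = -1/3, which is -2/3.

Radius of convergence at 0: 1/3.
At -1/3: a pole of order 1; residue -2/3.


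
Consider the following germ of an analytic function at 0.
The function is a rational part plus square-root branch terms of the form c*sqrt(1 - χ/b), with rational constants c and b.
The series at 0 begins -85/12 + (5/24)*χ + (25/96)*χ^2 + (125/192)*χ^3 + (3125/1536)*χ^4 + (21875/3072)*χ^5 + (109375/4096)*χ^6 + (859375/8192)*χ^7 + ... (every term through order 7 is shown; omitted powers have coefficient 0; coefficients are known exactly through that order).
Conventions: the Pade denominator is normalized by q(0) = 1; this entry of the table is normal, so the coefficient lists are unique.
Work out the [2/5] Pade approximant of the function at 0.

The Pade approximant has numerator coefficients [-85/12, 39083805/858284, -456000275/6866272]; denominator coefficients [1, -2746235/429142, 7917075/858284, 31375/245224, 1151875/27465088, 1153125/54930176].

Taylor coefficients needed (read off): a_0 = -85/12, a_1 = 5/24, a_2 = 25/96, a_3 = 125/192, a_4 = 3125/1536, a_5 = 21875/3072, a_6 = 109375/4096, a_7 = 859375/8192.
Write the denominator as Q(χ) = 1 + q1*χ + q2*χ^2 + q3*χ^3 + q4*χ^4 + q5*χ^5. Requiring Q*f - P = O(χ^8) with deg P <= 2 kills the coefficients of χ^3..χ^7 in Q*f:
  χ^3: a_3 + q1*a_2 + q2*a_1 + q3*a_0 = 0, i.e. 125/192 + (25/96)*q1 + (5/24)*q2 + (-85/12)*q3 = 0.
  χ^4: a_4 + q1*a_3 + q2*a_2 + q3*a_1 + q4*a_0 = 0, i.e. 3125/1536 + (125/192)*q1 + (25/96)*q2 + (5/24)*q3 + (-85/12)*q4 = 0.
  χ^5: a_5 + q1*a_4 + q2*a_3 + q3*a_2 + q4*a_1 + q5*a_0 = 0, i.e. 21875/3072 + (3125/1536)*q1 + (125/192)*q2 + (25/96)*q3 + (5/24)*q4 + (-85/12)*q5 = 0.
  χ^6: a_6 + q1*a_5 + q2*a_4 + q3*a_3 + q4*a_2 + q5*a_1 = 0, i.e. 109375/4096 + (21875/3072)*q1 + (3125/1536)*q2 + (125/192)*q3 + (25/96)*q4 + (5/24)*q5 = 0.
  χ^7: a_7 + q1*a_6 + q2*a_5 + q3*a_4 + q4*a_3 + q5*a_2 = 0, i.e. 859375/8192 + (109375/4096)*q1 + (21875/3072)*q2 + (3125/1536)*q3 + (125/192)*q4 + (25/96)*q5 = 0.
Solving this linear system: q1 = -2746235/429142, q2 = 7917075/858284, q3 = 31375/245224, q4 = 1151875/27465088, q5 = 1153125/54930176.
The numerator is Q*f truncated at degree 2: P0 = a_0 = -85/12; P1 = a_1 + q1*a_0 = 39083805/858284; P2 = a_2 + q1*a_1 + q2*a_0 = -456000275/6866272.


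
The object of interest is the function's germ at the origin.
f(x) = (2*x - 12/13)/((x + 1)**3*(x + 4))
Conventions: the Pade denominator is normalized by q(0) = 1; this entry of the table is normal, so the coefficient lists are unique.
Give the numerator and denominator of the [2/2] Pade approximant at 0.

The Pade approximant has numerator coefficients [-3/13, 15095/24258, -100067/363870]; denominator coefficients [1, 30455/11196, 57989/27990].

Taylor coefficients needed (expand at 0): a_0 = -3/13, a_1 = 5/4, a_2 = -665/208, a_3 = 5081/832, a_4 = -2557/256.
Write the denominator as Q(x) = 1 + q1*x + q2*x^2. Requiring Q*f - P = O(x^5) with deg P <= 2 kills the coefficients of x^3..x^4 in Q*f:
  x^3: a_3 + q1*a_2 + q2*a_1 = 0, i.e. 5081/832 + (-665/208)*q1 + (5/4)*q2 = 0.
  x^4: a_4 + q1*a_3 + q2*a_2 = 0, i.e. -2557/256 + (5081/832)*q1 + (-665/208)*q2 = 0.
Solving this linear system: q1 = 30455/11196, q2 = 57989/27990.
The numerator is Q*f truncated at degree 2: P0 = a_0 = -3/13; P1 = a_1 + q1*a_0 = 15095/24258; P2 = a_2 + q1*a_1 + q2*a_0 = -100067/363870.


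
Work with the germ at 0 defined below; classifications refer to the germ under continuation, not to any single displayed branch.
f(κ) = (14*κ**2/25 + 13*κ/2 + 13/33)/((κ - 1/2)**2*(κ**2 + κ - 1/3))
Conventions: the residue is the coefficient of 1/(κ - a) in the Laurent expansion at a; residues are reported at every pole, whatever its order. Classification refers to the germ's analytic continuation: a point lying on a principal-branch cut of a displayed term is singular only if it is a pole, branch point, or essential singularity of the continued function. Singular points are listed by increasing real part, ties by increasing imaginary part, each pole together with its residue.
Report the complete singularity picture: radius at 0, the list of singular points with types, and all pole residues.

Denominator factor (κ - 1/2)^2: pole of order 2 at 1/2, modulus 1/2.
Denominator factor (κ**2 + κ - 1/3): discriminant 7/3, real irrational roots -1/2 + (1/6)*sqrt(21) and -1/2 - (1/6)*sqrt(21); poles of order 1, moduli -1/2 + (1/6)*sqrt(21) and 1/2 + (1/6)*sqrt(21).
The radius of convergence is the smallest modulus among the singular points: -1/2 + (1/6)*sqrt(21).
The factor κ**2 + κ - 1/3 splits as (κ - a)(κ - a') with a = -1/2 - (1/6)*sqrt(21), a' = -1/2 + (1/6)*sqrt(21). At the order-1 pole a set g(κ) = (κ - a)*f(κ) = [(14*κ**2/25 + 13*κ/2 + 13/33)/(κ - 1/2)**2] / (κ - a').
Simple pole: residue = g(a) at a = -1/2 - (1/6)*sqrt(21), which is 91599/6875 - (124613/48125)*sqrt(21).
The factor κ**2 + κ - 1/3 splits as (κ - a)(κ - a') with a = -1/2 + (1/6)*sqrt(21), a' = -1/2 - (1/6)*sqrt(21). At the order-1 pole a set g(κ) = (κ - a)*f(κ) = [(14*κ**2/25 + 13*κ/2 + 13/33)/(κ - 1/2)**2] / (κ - a').
Simple pole: residue = g(a) at a = -1/2 + (1/6)*sqrt(21), which is 91599/6875 + (124613/48125)*sqrt(21).
At the order-2 pole 1/2 set g(κ) = (κ - (1/2))^2*f(κ) = (14*κ**2/25 + 13*κ/2 + 13/33)/(κ**2 + κ - 1/3).
Order-2 pole: residue = g'(a); g'(1/2) = -183198/6875, so the residue is -183198/6875.
List the singular points by increasing real part (a conjugate pair: the negative imaginary part first).

Radius of convergence at 0: -1/2 + (1/6)*sqrt(21).
At -1/2 - (1/6)*sqrt(21): a pole of order 1; residue 91599/6875 - (124613/48125)*sqrt(21).
At -1/2 + (1/6)*sqrt(21): a pole of order 1; residue 91599/6875 + (124613/48125)*sqrt(21).
At 1/2: a pole of order 2; residue -183198/6875.


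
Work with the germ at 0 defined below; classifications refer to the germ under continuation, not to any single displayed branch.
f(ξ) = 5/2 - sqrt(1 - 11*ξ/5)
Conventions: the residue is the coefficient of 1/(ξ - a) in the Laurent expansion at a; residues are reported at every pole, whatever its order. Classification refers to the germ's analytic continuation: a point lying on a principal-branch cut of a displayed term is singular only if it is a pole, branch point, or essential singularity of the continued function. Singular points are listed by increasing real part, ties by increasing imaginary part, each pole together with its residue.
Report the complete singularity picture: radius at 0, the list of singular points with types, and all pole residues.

Branch term (-1)*sqrt(1 - ξ/(5/11)): its argument vanishes at ξ = 5/11, a square-root branch point, modulus 5/11.
The radius of convergence is the smallest modulus among the singular points: 5/11.

Radius of convergence at 0: 5/11.
At 5/11: an algebraic (square-root) branch point.


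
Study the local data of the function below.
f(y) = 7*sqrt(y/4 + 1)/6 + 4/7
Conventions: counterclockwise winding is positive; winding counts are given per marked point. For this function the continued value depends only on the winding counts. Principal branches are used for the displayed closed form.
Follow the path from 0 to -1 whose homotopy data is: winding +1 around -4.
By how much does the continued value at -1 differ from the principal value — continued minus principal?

The rational part is single-valued and drops out of the difference; each branch term changes only by its own monodromy.
(7/6)*sqrt(1 - y/(-4)): winding +1 is odd, the square root flips sign, contributing -2*(7/6)*sqrt(1 - (-1)/(-4)) = -2*(7/6)*sqrt(3/4) = -(7/6)*sqrt(3).
Summing the contributions at y = -1 gives -(7/6)*sqrt(3).

Continued minus principal equals -(7/6)*sqrt(3).


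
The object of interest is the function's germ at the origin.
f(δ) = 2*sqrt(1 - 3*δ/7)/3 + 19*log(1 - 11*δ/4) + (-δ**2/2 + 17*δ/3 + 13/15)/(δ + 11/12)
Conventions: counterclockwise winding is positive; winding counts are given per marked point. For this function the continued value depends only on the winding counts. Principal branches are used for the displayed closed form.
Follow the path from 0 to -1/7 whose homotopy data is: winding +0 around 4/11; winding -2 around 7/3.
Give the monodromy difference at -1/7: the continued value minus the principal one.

The rational part is single-valued and drops out of the difference; each branch term changes only by its own monodromy.
(2/3)*sqrt(1 - δ/(7/3)): winding -2 is even, the square root returns to the same sheet, contribution 0.
(19)*log(1 - δ/(4/11)): winding 0 around 4/11, so this term returns to its principal value, contribution 0.
Summing the contributions at δ = -1/7 gives 0.

Continued minus principal equals 0.


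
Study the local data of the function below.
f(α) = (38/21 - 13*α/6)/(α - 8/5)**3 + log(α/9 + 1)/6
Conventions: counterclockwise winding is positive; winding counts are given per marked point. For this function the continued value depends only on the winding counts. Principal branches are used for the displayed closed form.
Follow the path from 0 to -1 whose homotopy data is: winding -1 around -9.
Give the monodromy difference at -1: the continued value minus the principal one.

Continued minus principal equals -(1/3)*pi*i.

The rational part is single-valued and drops out of the difference; each branch term changes only by its own monodromy.
(1/6)*log(1 - α/(-9)): each positive loop around -9 adds 2*pi*i to the log, so winding -1 contributes (1/6)*(-1)*2*pi*i = -(1/3)*pi*i.
Summing the contributions at α = -1 gives -(1/3)*pi*i.


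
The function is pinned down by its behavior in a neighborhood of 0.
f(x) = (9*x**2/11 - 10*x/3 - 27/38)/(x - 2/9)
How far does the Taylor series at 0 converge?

Denominator factor (x - 2/9): pole of order 1 at 2/9, modulus 2/9.
The radius of convergence is the smallest modulus among the singular points: 2/9.

The radius of convergence is 2/9.


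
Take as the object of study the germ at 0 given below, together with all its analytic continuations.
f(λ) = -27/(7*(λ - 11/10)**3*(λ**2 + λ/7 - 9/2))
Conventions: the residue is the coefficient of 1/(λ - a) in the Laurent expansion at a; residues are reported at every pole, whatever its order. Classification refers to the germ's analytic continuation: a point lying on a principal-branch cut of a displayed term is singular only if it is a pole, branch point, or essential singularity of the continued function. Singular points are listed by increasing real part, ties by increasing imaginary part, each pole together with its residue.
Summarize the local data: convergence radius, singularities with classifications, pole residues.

Radius of convergence at 0: 11/10.
At -1/14 - (1/14)*sqrt(883): a pole of order 1; residue -211235000/390617891 + (5981818000/344915597753)*sqrt(883).
At 11/10: a pole of order 3; residue 422470000/390617891.
At -1/14 + (1/14)*sqrt(883): a pole of order 1; residue -211235000/390617891 - (5981818000/344915597753)*sqrt(883).

Denominator factor (λ**2 + λ/7 - 9/2): discriminant 883/49, real irrational roots -1/14 + (1/14)*sqrt(883) and -1/14 - (1/14)*sqrt(883); poles of order 1, moduli -1/14 + (1/14)*sqrt(883) and 1/14 + (1/14)*sqrt(883).
Denominator factor (λ - 11/10)^3: pole of order 3 at 11/10, modulus 11/10.
The radius of convergence is the smallest modulus among the singular points: 11/10.
The factor λ**2 + λ/7 - 9/2 splits as (λ - a)(λ - a') with a = -1/14 - (1/14)*sqrt(883), a' = -1/14 + (1/14)*sqrt(883). At the order-1 pole a set g(λ) = (λ - a)*f(λ) = [-27/(7*(λ - 11/10)**3)] / (λ - a').
Simple pole: residue = g(a) at a = -1/14 - (1/14)*sqrt(883), which is -211235000/390617891 + (5981818000/344915597753)*sqrt(883).
At the order-3 pole 11/10 set g(λ) = (λ - (11/10))^3*f(λ) = -27/(7*(λ**2 + λ/7 - 9/2)).
Order-3 pole: residue = g''(a)/2; g''(11/10) = 844940000/390617891, so the residue is 422470000/390617891.
The factor λ**2 + λ/7 - 9/2 splits as (λ - a)(λ - a') with a = -1/14 + (1/14)*sqrt(883), a' = -1/14 - (1/14)*sqrt(883). At the order-1 pole a set g(λ) = (λ - a)*f(λ) = [-27/(7*(λ - 11/10)**3)] / (λ - a').
Simple pole: residue = g(a) at a = -1/14 + (1/14)*sqrt(883), which is -211235000/390617891 - (5981818000/344915597753)*sqrt(883).
List the singular points by increasing real part (a conjugate pair: the negative imaginary part first).


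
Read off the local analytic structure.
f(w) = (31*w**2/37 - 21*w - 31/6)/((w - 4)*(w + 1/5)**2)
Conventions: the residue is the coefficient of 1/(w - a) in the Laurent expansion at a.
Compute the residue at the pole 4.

The residue is -420475/97902.

At the order-1 pole 4 set g(w) = (w - (4))*f(w) = (31*w**2/37 - 21*w - 31/6)/(w + 1/5)**2.
Simple pole: residue = g(a) at a = 4, which is -420475/97902.


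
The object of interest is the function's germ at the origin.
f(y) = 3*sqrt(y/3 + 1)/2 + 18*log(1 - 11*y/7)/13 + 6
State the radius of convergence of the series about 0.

Branch term (3/2)*sqrt(1 - y/(-3)): its argument vanishes at y = -3, a square-root branch point, modulus 3.
Branch term (18/13)*log(1 - y/(7/11)): its argument vanishes at y = 7/11, a logarithmic branch point, modulus 7/11.
The radius of convergence is the smallest modulus among the singular points: 7/11.

The radius of convergence is 7/11.


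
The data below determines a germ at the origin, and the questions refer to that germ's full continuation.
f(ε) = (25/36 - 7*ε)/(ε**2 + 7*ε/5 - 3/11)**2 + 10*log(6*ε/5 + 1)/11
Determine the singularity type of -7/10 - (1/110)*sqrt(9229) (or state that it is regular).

The point is a pole of order 2.

The denominator factor ε**2 + 7*ε/5 - 3/11 vanishes at -7/10 - (1/110)*sqrt(9229) and appears to the power 2; the numerator there equals 1007/180 + (7/110)*sqrt(9229), nonzero, and no other factor vanishes.
The branch terms are analytic at this point.
Hence a pole whose order is the multiplicity, 2.


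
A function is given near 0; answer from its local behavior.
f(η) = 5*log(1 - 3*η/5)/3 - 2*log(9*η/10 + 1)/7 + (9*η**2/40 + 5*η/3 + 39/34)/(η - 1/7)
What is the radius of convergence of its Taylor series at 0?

Denominator factor (η - 1/7): pole of order 1 at 1/7, modulus 1/7.
Branch term (-2/7)*log(1 - η/(-10/9)): its argument vanishes at η = -10/9, a logarithmic branch point, modulus 10/9.
Branch term (5/3)*log(1 - η/(5/3)): its argument vanishes at η = 5/3, a logarithmic branch point, modulus 5/3.
The radius of convergence is the smallest modulus among the singular points: 1/7.

The radius of convergence is 1/7.


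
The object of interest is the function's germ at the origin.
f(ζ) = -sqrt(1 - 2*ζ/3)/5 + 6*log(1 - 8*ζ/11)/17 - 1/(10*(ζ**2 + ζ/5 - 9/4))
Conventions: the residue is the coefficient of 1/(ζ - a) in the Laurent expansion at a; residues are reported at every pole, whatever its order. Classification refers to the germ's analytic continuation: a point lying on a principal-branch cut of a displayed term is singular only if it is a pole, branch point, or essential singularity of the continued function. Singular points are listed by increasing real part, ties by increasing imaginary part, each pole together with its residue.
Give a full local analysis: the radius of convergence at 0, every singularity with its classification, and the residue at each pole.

Denominator factor (ζ**2 + ζ/5 - 9/4): discriminant 226/25, real irrational roots -1/10 + (1/10)*sqrt(226) and -1/10 - (1/10)*sqrt(226); poles of order 1, moduli -1/10 + (1/10)*sqrt(226) and 1/10 + (1/10)*sqrt(226).
Branch term (-1/5)*sqrt(1 - ζ/(3/2)): its argument vanishes at ζ = 3/2, a square-root branch point, modulus 3/2.
Branch term (6/17)*log(1 - ζ/(11/8)): its argument vanishes at ζ = 11/8, a logarithmic branch point, modulus 11/8.
The radius of convergence is the smallest modulus among the singular points: 11/8.
The branch terms are analytic at -1/10 - (1/10)*sqrt(226) and contribute nothing to the residue; only the rational part matters.
The factor ζ**2 + ζ/5 - 9/4 splits as (ζ - a)(ζ - a') with a = -1/10 - (1/10)*sqrt(226), a' = -1/10 + (1/10)*sqrt(226). At the order-1 pole a set g(ζ) = (ζ - a)*(rational part) = [-1/10] / (ζ - a').
Simple pole: residue = g(a) at a = -1/10 - (1/10)*sqrt(226), which is (1/452)*sqrt(226).
The branch terms are analytic at -1/10 + (1/10)*sqrt(226) and contribute nothing to the residue; only the rational part matters.
The factor ζ**2 + ζ/5 - 9/4 splits as (ζ - a)(ζ - a') with a = -1/10 + (1/10)*sqrt(226), a' = -1/10 - (1/10)*sqrt(226). At the order-1 pole a set g(ζ) = (ζ - a)*(rational part) = [-1/10] / (ζ - a').
Simple pole: residue = g(a) at a = -1/10 + (1/10)*sqrt(226), which is -(1/452)*sqrt(226).
List the singular points by increasing real part (a conjugate pair: the negative imaginary part first).

Radius of convergence at 0: 11/8.
At -1/10 - (1/10)*sqrt(226): a pole of order 1; residue (1/452)*sqrt(226).
At 11/8: a logarithmic branch point.
At -1/10 + (1/10)*sqrt(226): a pole of order 1; residue -(1/452)*sqrt(226).
At 3/2: an algebraic (square-root) branch point.


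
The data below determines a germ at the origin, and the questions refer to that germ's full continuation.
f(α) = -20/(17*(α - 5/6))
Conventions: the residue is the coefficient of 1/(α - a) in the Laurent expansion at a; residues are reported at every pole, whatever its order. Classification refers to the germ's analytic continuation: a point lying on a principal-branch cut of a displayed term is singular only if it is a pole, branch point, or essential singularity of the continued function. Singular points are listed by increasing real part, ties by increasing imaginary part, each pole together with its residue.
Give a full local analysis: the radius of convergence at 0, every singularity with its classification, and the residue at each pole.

Radius of convergence at 0: 5/6.
At 5/6: a pole of order 1; residue -20/17.

Denominator factor (α - 5/6): pole of order 1 at 5/6, modulus 5/6.
The radius of convergence is the smallest modulus among the singular points: 5/6.
At the order-1 pole 5/6 set g(α) = (α - (5/6))*f(α) = -20/17.
Simple pole: residue = g(a) at a = 5/6, which is -20/17.


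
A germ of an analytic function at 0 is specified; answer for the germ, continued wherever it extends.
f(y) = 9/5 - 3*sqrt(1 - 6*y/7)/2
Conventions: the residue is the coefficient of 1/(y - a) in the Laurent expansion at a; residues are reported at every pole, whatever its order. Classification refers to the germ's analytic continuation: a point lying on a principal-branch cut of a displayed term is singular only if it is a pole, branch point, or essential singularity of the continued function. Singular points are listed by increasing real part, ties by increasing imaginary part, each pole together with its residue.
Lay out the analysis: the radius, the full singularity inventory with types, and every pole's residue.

Radius of convergence at 0: 7/6.
At 7/6: an algebraic (square-root) branch point.

Branch term (-3/2)*sqrt(1 - y/(7/6)): its argument vanishes at y = 7/6, a square-root branch point, modulus 7/6.
The radius of convergence is the smallest modulus among the singular points: 7/6.


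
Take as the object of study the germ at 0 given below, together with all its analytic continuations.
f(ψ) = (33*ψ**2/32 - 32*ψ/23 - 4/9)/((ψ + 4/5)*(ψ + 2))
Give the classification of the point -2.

The point is a pole of order 1.

The denominator factor ψ + 2 vanishes at -2 and appears to the power 1; the numerator there equals 10703/1656, nonzero, and no other factor vanishes.
Hence a pole whose order is the multiplicity, 1.


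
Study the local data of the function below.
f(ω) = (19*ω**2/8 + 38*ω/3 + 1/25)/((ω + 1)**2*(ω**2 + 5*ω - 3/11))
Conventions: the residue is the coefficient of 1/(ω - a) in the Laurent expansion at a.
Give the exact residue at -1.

At the order-2 pole -1 set g(ω) = (ω - (-1))^2*f(ω) = (19*ω**2/8 + 38*ω/3 + 1/25)/(ω**2 + 5*ω - 3/11).
Order-2 pole: residue = g'(a); g'(-1) = -222937/1325400, so the residue is -222937/1325400.

The residue is -222937/1325400.


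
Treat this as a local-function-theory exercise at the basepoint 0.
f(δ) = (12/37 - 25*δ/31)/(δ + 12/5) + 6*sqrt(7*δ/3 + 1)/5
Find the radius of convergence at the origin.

The radius of convergence is 3/7.

Denominator factor (δ + 12/5): pole of order 1 at -12/5, modulus 12/5.
Branch term (6/5)*sqrt(1 - δ/(-3/7)): its argument vanishes at δ = -3/7, a square-root branch point, modulus 3/7.
The radius of convergence is the smallest modulus among the singular points: 3/7.


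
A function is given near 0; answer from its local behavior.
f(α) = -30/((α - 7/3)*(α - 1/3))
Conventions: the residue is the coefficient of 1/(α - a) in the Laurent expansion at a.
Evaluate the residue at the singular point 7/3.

The residue is -15.

At the order-1 pole 7/3 set g(α) = (α - (7/3))*f(α) = -30/(α - 1/3).
Simple pole: residue = g(a) at a = 7/3, which is -15.


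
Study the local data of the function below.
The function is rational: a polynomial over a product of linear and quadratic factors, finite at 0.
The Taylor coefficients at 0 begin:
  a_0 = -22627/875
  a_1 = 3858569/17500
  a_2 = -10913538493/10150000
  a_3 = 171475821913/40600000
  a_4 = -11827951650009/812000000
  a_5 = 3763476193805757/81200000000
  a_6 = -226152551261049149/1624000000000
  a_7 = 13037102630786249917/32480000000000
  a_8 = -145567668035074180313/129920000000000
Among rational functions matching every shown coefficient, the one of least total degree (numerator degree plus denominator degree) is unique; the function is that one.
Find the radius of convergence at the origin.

The radius of convergence is 5/11.

No rational of total degree below 7 reproduces all 9 coefficients; solving the [2/5] Pade equations on them gives f(τ) = (19*τ**2/29 - 13*τ/2 + 17/7)/((τ + 5/11)**3*(τ**2 + 3*τ/4 - 1)), whose expansion matches every shown term.
Denominator factor (τ**2 + 3*τ/4 - 1): discriminant 73/16, real irrational roots -3/8 + (1/8)*sqrt(73) and -3/8 - (1/8)*sqrt(73); poles of order 1, moduli -3/8 + (1/8)*sqrt(73) and 3/8 + (1/8)*sqrt(73).
Denominator factor (τ + 5/11)^3: pole of order 3 at -5/11, modulus 5/11.
The radius of convergence is the smallest modulus among the singular points: 5/11.


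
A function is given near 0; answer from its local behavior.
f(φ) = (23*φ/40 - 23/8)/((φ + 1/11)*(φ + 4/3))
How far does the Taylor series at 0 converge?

Denominator factor (φ + 4/3): pole of order 1 at -4/3, modulus 4/3.
Denominator factor (φ + 1/11): pole of order 1 at -1/11, modulus 1/11.
The radius of convergence is the smallest modulus among the singular points: 1/11.

The radius of convergence is 1/11.


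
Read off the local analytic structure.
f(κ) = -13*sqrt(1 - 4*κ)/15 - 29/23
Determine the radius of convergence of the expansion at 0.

The radius of convergence is 1/4.

Branch term (-13/15)*sqrt(1 - κ/(1/4)): its argument vanishes at κ = 1/4, a square-root branch point, modulus 1/4.
The radius of convergence is the smallest modulus among the singular points: 1/4.


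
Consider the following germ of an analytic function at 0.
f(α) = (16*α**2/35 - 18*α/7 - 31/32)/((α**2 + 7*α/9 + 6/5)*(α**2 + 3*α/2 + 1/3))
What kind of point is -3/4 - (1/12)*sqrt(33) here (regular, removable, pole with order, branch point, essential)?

The point is a pole of order 1.

The denominator factor α**2 + 3*α/2 + 1/3 vanishes at -3/4 - (1/12)*sqrt(33) and appears to the power 1; the numerator there equals 4441/3360 + (19/70)*sqrt(33), nonzero, and no other factor vanishes.
Hence a pole whose order is the multiplicity, 1.


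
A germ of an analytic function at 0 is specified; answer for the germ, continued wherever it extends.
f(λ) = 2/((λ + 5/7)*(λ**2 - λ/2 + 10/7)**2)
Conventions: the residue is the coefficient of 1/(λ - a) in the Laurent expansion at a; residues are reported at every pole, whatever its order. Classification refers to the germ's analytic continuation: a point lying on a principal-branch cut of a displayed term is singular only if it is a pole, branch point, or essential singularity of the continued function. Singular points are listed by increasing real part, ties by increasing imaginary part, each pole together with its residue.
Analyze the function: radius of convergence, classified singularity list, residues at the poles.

Radius of convergence at 0: 5/7.
At -5/7: a pole of order 1; residue 19208/50625.
At (1/4) - ((3/28)*sqrt(119))*i: a pole of order 2; residue (-9604/50625) + ((14308/541875)*sqrt(119))*i.
At (1/4) + ((3/28)*sqrt(119))*i: a pole of order 2; residue (-9604/50625) - ((14308/541875)*sqrt(119))*i.

Denominator factor (λ + 5/7): pole of order 1 at -5/7, modulus 5/7.
Denominator factor (λ**2 - λ/2 + 10/7)^2: discriminant -153/28, complex-conjugate roots (1/4) + ((3/28)*sqrt(119))*i and (1/4) - ((3/28)*sqrt(119))*i; poles of order 2, moduli (1/7)*sqrt(70) and (1/7)*sqrt(70).
The radius of convergence is the smallest modulus among the singular points: 5/7.
At the order-1 pole -5/7 set g(λ) = (λ - (-5/7))*f(λ) = 2/(λ**2 - λ/2 + 10/7)**2.
Simple pole: residue = g(a) at a = -5/7, which is 19208/50625.
The factor λ**2 - λ/2 + 10/7 splits as (λ - a)(λ - a') with a = (1/4) - ((3/28)*sqrt(119))*i, a' = (1/4) + ((3/28)*sqrt(119))*i. At the order-2 pole a set g(λ) = (λ - a)^2*f(λ) = [2/(λ + 5/7)] / (λ - a')^2.
Order-2 pole: residue = g'(a); g'((1/4) - ((3/28)*sqrt(119))*i) = (-9604/50625) + ((14308/541875)*sqrt(119))*i, so the residue is (-9604/50625) + ((14308/541875)*sqrt(119))*i.
The factor λ**2 - λ/2 + 10/7 splits as (λ - a)(λ - a') with a = (1/4) + ((3/28)*sqrt(119))*i, a' = (1/4) - ((3/28)*sqrt(119))*i. At the order-2 pole a set g(λ) = (λ - a)^2*f(λ) = [2/(λ + 5/7)] / (λ - a')^2.
Order-2 pole: residue = g'(a); g'((1/4) + ((3/28)*sqrt(119))*i) = (-9604/50625) - ((14308/541875)*sqrt(119))*i, so the residue is (-9604/50625) - ((14308/541875)*sqrt(119))*i.
List the singular points by increasing real part (a conjugate pair: the negative imaginary part first).


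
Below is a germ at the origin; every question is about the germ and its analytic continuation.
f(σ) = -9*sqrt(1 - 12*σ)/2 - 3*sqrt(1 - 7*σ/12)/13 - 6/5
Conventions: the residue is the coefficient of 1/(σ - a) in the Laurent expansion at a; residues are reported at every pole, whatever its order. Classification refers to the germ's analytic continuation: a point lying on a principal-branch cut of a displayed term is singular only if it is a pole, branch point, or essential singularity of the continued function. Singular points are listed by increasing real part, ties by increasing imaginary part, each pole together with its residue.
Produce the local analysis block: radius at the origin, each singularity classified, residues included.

Radius of convergence at 0: 1/12.
At 1/12: an algebraic (square-root) branch point.
At 12/7: an algebraic (square-root) branch point.

Branch term (-3/13)*sqrt(1 - σ/(12/7)): its argument vanishes at σ = 12/7, a square-root branch point, modulus 12/7.
Branch term (-9/2)*sqrt(1 - σ/(1/12)): its argument vanishes at σ = 1/12, a square-root branch point, modulus 1/12.
The radius of convergence is the smallest modulus among the singular points: 1/12.
List the singular points by increasing real part (a conjugate pair: the negative imaginary part first).


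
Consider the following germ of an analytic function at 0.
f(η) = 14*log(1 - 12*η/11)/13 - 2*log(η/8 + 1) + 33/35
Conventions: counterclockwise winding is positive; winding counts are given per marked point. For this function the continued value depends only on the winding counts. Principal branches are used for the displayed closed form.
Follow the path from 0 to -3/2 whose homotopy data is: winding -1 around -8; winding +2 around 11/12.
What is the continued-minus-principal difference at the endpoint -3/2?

Continued minus principal equals (108/13)*pi*i.

The rational part is single-valued and drops out of the difference; each branch term changes only by its own monodromy.
(14/13)*log(1 - η/(11/12)): each positive loop around 11/12 adds 2*pi*i to the log, so winding +2 contributes (14/13)*(2)*2*pi*i = (56/13)*pi*i.
(-2)*log(1 - η/(-8)): each positive loop around -8 adds 2*pi*i to the log, so winding -1 contributes (-2)*(-1)*2*pi*i = (4)*pi*i.
Summing the contributions at η = -3/2 gives (108/13)*pi*i.


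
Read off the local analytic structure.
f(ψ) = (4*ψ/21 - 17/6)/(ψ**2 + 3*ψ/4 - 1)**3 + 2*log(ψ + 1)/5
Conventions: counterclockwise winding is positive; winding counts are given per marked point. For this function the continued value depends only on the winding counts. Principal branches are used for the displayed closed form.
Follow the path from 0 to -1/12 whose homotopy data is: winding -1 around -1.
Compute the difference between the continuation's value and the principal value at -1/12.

The rational part is single-valued and drops out of the difference; each branch term changes only by its own monodromy.
(2/5)*log(1 - ψ/(-1)): each positive loop around -1 adds 2*pi*i to the log, so winding -1 contributes (2/5)*(-1)*2*pi*i = -(4/5)*pi*i.
Summing the contributions at ψ = -1/12 gives -(4/5)*pi*i.

Continued minus principal equals -(4/5)*pi*i.


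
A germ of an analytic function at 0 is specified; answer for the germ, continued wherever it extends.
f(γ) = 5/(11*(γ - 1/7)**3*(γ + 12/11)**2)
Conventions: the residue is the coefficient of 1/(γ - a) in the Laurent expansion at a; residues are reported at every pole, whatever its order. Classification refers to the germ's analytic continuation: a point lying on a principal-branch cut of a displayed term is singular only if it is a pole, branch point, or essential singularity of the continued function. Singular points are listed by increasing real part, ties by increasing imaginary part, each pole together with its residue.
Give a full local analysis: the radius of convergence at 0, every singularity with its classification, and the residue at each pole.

Radius of convergence at 0: 1/7.
At -12/11: a pole of order 2; residue -9587193/16290125.
At 1/7: a pole of order 3; residue 9587193/16290125.

Denominator factor (γ - 1/7)^3: pole of order 3 at 1/7, modulus 1/7.
Denominator factor (γ + 12/11)^2: pole of order 2 at -12/11, modulus 12/11.
The radius of convergence is the smallest modulus among the singular points: 1/7.
At the order-2 pole -12/11 set g(γ) = (γ - (-12/11))^2*f(γ) = 5/(11*(γ - 1/7)**3).
Order-2 pole: residue = g'(a); g'(-12/11) = -9587193/16290125, so the residue is -9587193/16290125.
At the order-3 pole 1/7 set g(γ) = (γ - (1/7))^3*f(γ) = 5/(11*(γ + 12/11)**2).
Order-3 pole: residue = g''(a)/2; g''(1/7) = 19174386/16290125, so the residue is 9587193/16290125.
List the singular points by increasing real part (a conjugate pair: the negative imaginary part first).


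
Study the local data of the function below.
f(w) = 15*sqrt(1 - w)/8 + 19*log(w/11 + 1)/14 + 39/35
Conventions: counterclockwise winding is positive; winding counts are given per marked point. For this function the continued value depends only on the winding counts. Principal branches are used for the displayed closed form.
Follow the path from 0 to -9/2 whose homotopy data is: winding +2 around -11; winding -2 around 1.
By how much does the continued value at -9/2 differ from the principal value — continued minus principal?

The rational part is single-valued and drops out of the difference; each branch term changes only by its own monodromy.
(15/8)*sqrt(1 - w/(1)): winding -2 is even, the square root returns to the same sheet, contribution 0.
(19/14)*log(1 - w/(-11)): each positive loop around -11 adds 2*pi*i to the log, so winding +2 contributes (19/14)*(2)*2*pi*i = (38/7)*pi*i.
Summing the contributions at w = -9/2 gives (38/7)*pi*i.

Continued minus principal equals (38/7)*pi*i.


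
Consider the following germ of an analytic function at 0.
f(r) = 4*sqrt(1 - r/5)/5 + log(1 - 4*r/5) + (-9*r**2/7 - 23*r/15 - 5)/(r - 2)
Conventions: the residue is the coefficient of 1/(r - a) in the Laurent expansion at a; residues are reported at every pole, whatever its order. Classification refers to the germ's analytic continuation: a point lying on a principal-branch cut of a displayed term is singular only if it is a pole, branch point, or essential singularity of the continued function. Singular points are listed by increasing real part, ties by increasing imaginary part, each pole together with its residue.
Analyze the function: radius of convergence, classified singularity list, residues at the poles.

Radius of convergence at 0: 5/4.
At 5/4: a logarithmic branch point.
At 2: a pole of order 1; residue -1387/105.
At 5: an algebraic (square-root) branch point.

Denominator factor (r - 2): pole of order 1 at 2, modulus 2.
Branch term (1)*log(1 - r/(5/4)): its argument vanishes at r = 5/4, a logarithmic branch point, modulus 5/4.
Branch term (4/5)*sqrt(1 - r/(5)): its argument vanishes at r = 5, a square-root branch point, modulus 5.
The radius of convergence is the smallest modulus among the singular points: 5/4.
The branch terms are analytic at 2 and contribute nothing to the residue; only the rational part matters.
At the order-1 pole 2 set g(r) = (r - (2))*(rational part) = -9*r**2/7 - 23*r/15 - 5.
Simple pole: residue = g(a) at a = 2, which is -1387/105.
List the singular points by increasing real part (a conjugate pair: the negative imaginary part first).


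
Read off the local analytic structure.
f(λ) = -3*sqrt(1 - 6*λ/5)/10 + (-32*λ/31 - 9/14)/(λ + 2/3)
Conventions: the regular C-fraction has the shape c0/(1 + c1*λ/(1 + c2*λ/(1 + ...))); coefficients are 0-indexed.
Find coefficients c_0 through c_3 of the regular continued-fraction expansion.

The regular C-fraction coefficients are [-177/140, 1129/18290, -28014707/10324705, 79561000683/22591860145].

Taylor coefficients (expand at 0): a_0 = -177/140, a_1 = 3387/43400, a_2 = 89811/434000, a_3 = -855009/4340000.
c0 = a_0 = -177/140. Peel one level at a time: if S = 1 + c*λ/S' with S'(0) = 1, then c is the λ-coefficient of S and S' = c*λ/(S - 1).
S_1 = c0/f = 1 + (1129/18290)*λ + (28014707/167262050)*λ^2 + ...; c1 = 1129/18290.
S_2 = c1*λ/(S_1 - 1) = 1 + (-28014707/10324705)*λ + (304498089/31866025)*λ^2 + ...; c2 = -28014707/10324705.
S_3 = c2*λ/(S_2 - 1) = 1 + (79561000683/22591860145)*λ + ...; c3 = 79561000683/22591860145.
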